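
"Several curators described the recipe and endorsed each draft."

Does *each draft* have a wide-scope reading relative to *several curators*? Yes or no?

*each draft* sits inside one conjunct of the coordinate structure (*endorsed each draft*).
Coordinate structures are islands for non-across-the-board movement, QR included.
So *each draft* cannot raise high enough to outscope *several curators*; only the surface ordering *several curators* > *each draft* is available.

No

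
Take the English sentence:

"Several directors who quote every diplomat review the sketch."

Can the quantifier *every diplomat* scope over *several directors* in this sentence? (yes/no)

No

Structurally, *every diplomat* is inside the relative clause *who quote every diplomat*.
Relative clauses block scope extraction: QR cannot target a position outside the modified NP.
So *every diplomat* cannot raise high enough to outscope *several directors*; only the surface ordering *several directors* > *every diplomat* is available.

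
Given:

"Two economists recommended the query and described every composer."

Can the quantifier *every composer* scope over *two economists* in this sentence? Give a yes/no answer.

No

*every composer* sits inside one conjunct of the coordinate structure (*described every composer*).
A quantifier cannot raise out of one conjunct of a coordination across the whole coordinate structure — the CSC applies to QR.
The inverse ordering *every composer* > *two economists* is therefore underivable.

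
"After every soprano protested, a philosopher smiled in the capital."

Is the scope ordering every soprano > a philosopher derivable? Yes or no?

*every soprano* is embedded in the adjunct clause *after every soprano protested*.
Adjunct clauses are scope islands: a quantifier inside an adjunct cannot raise into the matrix clause.
*every soprano* is confined to the island and cannot take scope over *a philosopher*.

No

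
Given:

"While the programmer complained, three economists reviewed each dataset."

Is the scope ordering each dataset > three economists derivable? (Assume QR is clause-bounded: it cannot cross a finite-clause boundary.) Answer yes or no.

Yes

The adjunct island is irrelevant here — *each dataset* and *three economists* are both in the matrix clause.
Clause-internal QR can adjoin the lower DP above the subject, yielding the inverse reading.
Both orderings are possible: *three economists* > *each dataset* and *each dataset* > *three economists*.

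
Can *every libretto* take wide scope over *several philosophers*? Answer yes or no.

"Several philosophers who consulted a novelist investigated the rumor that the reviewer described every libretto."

*every libretto* occurs within the complex NP *the rumor that the reviewer described every libretto*.
A that-clause complement to a noun is an island; QR cannot cross the NP boundary.
So the wide-scope reading for *every libretto* is blocked.

No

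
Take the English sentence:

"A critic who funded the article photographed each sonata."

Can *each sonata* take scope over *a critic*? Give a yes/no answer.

Yes

The relative clause *who funded the article* modifies *a critic*, but *each sonata* is not inside that relative clause — it is an argument of the matrix verb.
Ordinary QR to a clause-peripheral position gives the wide-scope LF for the lower DP.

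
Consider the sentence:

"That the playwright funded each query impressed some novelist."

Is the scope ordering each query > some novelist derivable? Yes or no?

The DP *each query* is contained in the sentential subject *that the playwright funded each query*.
The subject-island constraint blocks QR out of a clausal subject.
So the wide-scope reading for *each query* is blocked.

No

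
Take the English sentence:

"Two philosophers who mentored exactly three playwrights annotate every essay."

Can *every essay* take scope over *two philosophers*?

Yes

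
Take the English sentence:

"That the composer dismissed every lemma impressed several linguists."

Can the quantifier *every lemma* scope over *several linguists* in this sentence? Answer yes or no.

No

*every lemma* is embedded in the sentential subject *that the composer dismissed every lemma*.
Clausal subjects are scope islands; QR from inside the subject into the matrix is barred.
The ordering *every lemma* > *several linguists* is therefore underivable.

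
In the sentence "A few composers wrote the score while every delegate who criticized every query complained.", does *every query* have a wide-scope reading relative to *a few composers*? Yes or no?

*every query* occurs within the relative clause *who criticized every query*, which is itself inside the adjunct *while every delegate who criticized every query complained*.
Two island boundaries intervene — the relative clause and the adjunct. Either alone would block QR.
So *every query* cannot raise high enough to outscope *a few composers*; only the surface ordering *a few composers* > *every query* is available.

No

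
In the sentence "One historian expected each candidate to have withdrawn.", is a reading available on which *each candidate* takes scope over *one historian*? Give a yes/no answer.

Yes

*each candidate* is an ECM subject; ECM complements are not islands, and the embedded quantifier may take matrix scope.
Nothing blocks QR of the lower DP to a position above the higher one, so inverse scope is available.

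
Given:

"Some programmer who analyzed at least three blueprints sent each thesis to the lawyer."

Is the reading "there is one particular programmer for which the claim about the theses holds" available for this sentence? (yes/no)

The paraphrase describes the scope ordering *some programmer* > *each thesis*.
Nothing needs to raise for *some programmer* > *each thesis*, so no island constraint is at stake.

Yes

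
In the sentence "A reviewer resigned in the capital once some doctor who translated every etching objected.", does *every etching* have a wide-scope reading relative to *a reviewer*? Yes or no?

*every etching* sits inside the relative clause *who translated every etching*, which is itself inside the adjunct *once some doctor who translated every etching objected*.
Nested islands: the RC island is itself inside an adjunct island, so wide scope is doubly excluded.
*every etching* is confined to the island and cannot take scope over *a reviewer*.

No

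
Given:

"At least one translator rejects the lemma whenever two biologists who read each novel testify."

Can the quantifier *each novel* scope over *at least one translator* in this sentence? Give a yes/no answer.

No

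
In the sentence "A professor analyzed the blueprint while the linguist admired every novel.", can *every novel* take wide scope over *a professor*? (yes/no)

No

The DP *every novel* is contained in the adjunct clause *while the linguist admired every novel*.
The adjunct-island constraint bars QR out of an adverbial clause.
*every novel* > *a professor* would require crossing that boundary, which is illicit.
(Only the surface reading survives: one fixed professor with respect to all the relevant novels.)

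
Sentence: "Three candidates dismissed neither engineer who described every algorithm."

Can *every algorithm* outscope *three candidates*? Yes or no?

No

*every algorithm* sits inside the relative clause *who described every algorithm* modifying *neither engineer*.
QR out of a relative clause is ruled out by the relative-clause island constraint.
Hence only narrow scope for *every algorithm* (under *three candidates*) survives.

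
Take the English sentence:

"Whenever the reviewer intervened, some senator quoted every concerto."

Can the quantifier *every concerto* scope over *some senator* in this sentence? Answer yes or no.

Yes

*every concerto* is a matrix argument; the adjunct is an island but the target quantifier is outside it.
QR within a single clause is free, so the lower quantifier may take scope over the higher one.
The sentence is scopally ambiguous between *some senator* > *every concerto* and *every concerto* > *some senator*.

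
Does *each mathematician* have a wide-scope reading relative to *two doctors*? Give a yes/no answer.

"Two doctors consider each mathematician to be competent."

Yes

The ECM infinitive is scope-transparent — *each mathematician* is free to raise above *two doctors*.
QR within a single clause is free, so the lower quantifier may take scope over the higher one.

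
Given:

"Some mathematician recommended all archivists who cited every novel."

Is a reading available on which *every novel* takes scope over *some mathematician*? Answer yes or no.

No

Structurally, *every novel* is inside the relative clause *who cited every novel* modifying *all archivists*.
QR out of a relative clause is ruled out by the relative-clause island constraint.
So *every novel* cannot raise to a position above *some mathematician*.
(Only the surface reading survives: one fixed mathematician with respect to all the relevant novels.)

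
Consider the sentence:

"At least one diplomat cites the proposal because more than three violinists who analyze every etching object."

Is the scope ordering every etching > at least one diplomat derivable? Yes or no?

No

*every etching* is embedded in the relative clause *who analyze every etching*, which is itself inside the adjunct *because more than three violinists who analyze every etching object*.
Even if one barrier were somehow void, the other would still block QR.
Hence only narrow scope for *every etching* (under *at least one diplomat*) survives.
(Only the surface reading survives: one fixed diplomat with respect to all the relevant etchings.)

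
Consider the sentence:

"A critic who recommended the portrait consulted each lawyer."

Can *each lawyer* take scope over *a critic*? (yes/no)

The relative clause *who recommended the portrait* modifies *a critic*, but *each lawyer* is not inside that relative clause — it is an argument of the matrix verb.
No island intervenes, so both surface and inverse scope are derivable.

Yes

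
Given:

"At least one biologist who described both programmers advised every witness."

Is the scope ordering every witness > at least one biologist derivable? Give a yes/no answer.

Although the sentence contains a relative clause (*who described both programmers*), *every witness* is outside it, in the matrix VP.
Clause-internal QR can adjoin the lower DP above the subject, yielding the inverse reading.
The sentence is scopally ambiguous between *at least one biologist* > *every witness* and *every witness* > *at least one biologist*.

Yes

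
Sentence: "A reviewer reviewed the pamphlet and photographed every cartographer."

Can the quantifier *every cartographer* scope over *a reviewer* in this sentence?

*every cartographer* sits inside one conjunct of the coordinate structure (*photographed every cartographer*).
Coordinate structures are islands for non-across-the-board movement, QR included.
*every cartographer* is confined to the island and cannot take scope over *a reviewer*.

No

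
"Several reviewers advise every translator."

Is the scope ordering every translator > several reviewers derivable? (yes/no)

*every translator* is the matrix object and *several reviewers* the matrix subject; the two are clausemates.
With no island boundary between them, the object can take inverse scope over the subject via ordinary QR within the clause.
Both orderings are possible: *several reviewers* > *every translator* and *every translator* > *several reviewers*.

Yes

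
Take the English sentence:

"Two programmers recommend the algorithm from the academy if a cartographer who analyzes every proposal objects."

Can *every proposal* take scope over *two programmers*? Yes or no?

No

*every proposal* is embedded in the relative clause *who analyzes every proposal*, which is itself inside the adjunct *if a cartographer who analyzes every proposal objects*.
Nested islands: the RC island is itself inside an adjunct island, so wide scope is doubly excluded.
So the wide-scope reading for *every proposal* is blocked.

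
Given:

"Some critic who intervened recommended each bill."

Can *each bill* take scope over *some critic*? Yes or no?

Yes

The relative clause *who intervened* modifies *some critic*, but *each bill* is not inside that relative clause — it is an argument of the matrix verb.
QR within a single clause is free, so the lower quantifier may take scope over the higher one.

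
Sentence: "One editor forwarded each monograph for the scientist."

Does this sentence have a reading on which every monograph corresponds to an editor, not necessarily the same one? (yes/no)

Yes

The paraphrase describes the scope ordering *each monograph* > *one editor*.
*each monograph* and *one editor* are in the same minimal clause.
Ordinary QR to a clause-peripheral position gives the wide-scope LF for the lower DP.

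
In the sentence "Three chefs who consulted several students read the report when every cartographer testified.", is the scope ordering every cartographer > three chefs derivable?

No

The DP *every cartographer* is contained in the adjunct clause *when every cartographer testified*.
Scope out of an adjunct clause is unavailable: QR respects the adjunct-island constraint.
Hence only narrow scope for *every cartographer* (under *three chefs*) survives.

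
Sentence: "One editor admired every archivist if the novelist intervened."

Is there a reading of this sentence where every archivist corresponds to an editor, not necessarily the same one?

Yes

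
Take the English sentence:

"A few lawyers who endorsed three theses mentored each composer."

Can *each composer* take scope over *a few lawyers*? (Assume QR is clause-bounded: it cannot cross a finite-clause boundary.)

The relative clause *who endorsed three theses* modifies *a few lawyers*, but *each composer* is not inside that relative clause — it is an argument of the matrix verb.
Nothing blocks QR of the lower DP to a position above the higher one, so inverse scope is available.

Yes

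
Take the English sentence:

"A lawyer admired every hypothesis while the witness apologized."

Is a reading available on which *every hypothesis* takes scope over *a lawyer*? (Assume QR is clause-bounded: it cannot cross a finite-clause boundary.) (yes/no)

Yes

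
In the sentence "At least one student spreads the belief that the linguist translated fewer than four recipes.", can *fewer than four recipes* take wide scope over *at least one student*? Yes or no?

The target quantifier *fewer than four recipes* is part of the complex NP *the belief that the linguist translated fewer than four recipes*.
A that-clause complement to a noun is an island; QR cannot cross the NP boundary.
So *fewer than four recipes* cannot raise to a position above *at least one student*.
(Only the surface reading survives: one fixed student with respect to all the relevant recipes.)

No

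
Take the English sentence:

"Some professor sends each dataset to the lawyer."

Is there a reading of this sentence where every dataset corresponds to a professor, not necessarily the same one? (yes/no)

The paraphrase describes the scope ordering *each dataset* > *some professor*.
*each dataset* and *some professor* are in the same minimal clause.
Ordinary QR to a clause-peripheral position gives the wide-scope LF for the lower DP.

Yes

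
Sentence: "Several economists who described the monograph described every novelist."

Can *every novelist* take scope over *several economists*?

Yes

*every novelist* is a matrix argument; only *several economists* is modified by the relative clause *who described the monograph*, so the RC island is irrelevant to the target quantifier.
No island intervenes, so both surface and inverse scope are derivable.
The sentence is scopally ambiguous between *several economists* > *every novelist* and *every novelist* > *several economists*.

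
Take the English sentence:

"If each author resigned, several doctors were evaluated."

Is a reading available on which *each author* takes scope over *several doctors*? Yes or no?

No

Structurally, *each author* is inside the adjunct clause *if each author resigned*.
Since the clause is an adjunct (not a complement), the Adjunct Condition blocks QR across its edge.
So *each author* cannot raise to a position above *several doctors*.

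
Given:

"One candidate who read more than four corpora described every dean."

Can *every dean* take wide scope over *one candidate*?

Yes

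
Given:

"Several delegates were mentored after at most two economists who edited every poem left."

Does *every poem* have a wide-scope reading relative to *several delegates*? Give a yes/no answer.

The DP *every poem* is contained in the relative clause *who edited every poem*, which is itself inside the adjunct *after at most two economists who edited every poem left*.
The quantifier would have to escape first the RC and then the adjunct — two independent island violations.
The inverse ordering *every poem* > *several delegates* is therefore underivable.

No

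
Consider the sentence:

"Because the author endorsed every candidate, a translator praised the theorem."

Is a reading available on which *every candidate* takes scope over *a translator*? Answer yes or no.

Structurally, *every candidate* is inside the adjunct clause *because the author endorsed every candidate*.
Scope out of an adjunct clause is unavailable: QR respects the adjunct-island constraint.
There is no licit LF on which *every candidate* c-commands *a translator*.

No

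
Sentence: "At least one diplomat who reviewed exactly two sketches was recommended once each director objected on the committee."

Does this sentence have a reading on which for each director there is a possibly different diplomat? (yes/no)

No

That reading corresponds to *each director* > *at least one diplomat*.
*each director* is embedded in the adjunct clause *once each director objected on the committee*.
Adverbial clauses are not L-marked, so they are barriers for QR — the quantifier cannot escape the adjunct.
*each director* is confined to the island and cannot take scope over *at least one diplomat*.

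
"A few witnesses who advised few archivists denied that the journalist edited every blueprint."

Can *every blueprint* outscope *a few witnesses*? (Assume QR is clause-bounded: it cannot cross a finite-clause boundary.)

Structurally, *every blueprint* is inside the finite complement clause *that the journalist edited every blueprint*.
Under clause-bounded QR, a quantifier in an embedded finite clause cannot raise into the matrix clause.
There is no licit LF on which *every blueprint* c-commands *a few witnesses*.

No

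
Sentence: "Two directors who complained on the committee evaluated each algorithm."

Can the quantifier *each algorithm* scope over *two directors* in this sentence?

Yes

Although the sentence contains a relative clause (*who complained on the committee*), *each algorithm* is outside it, in the matrix VP.
QR within a single clause is free, so the lower quantifier may take scope over the higher one.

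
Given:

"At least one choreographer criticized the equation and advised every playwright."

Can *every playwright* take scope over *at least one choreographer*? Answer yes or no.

No

Structurally, *every playwright* is inside one conjunct of the coordinate structure (*advised every playwright*).
The Coordinate Structure Constraint blocks movement (including QR) out of a single conjunct.
So *every playwright* cannot raise high enough to outscope *at least one choreographer*; only the surface ordering *at least one choreographer* > *every playwright* is available.
(Only the surface reading survives: one fixed choreographer with respect to all the relevant playwrights.)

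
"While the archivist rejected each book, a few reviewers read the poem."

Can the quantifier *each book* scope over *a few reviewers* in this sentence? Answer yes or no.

No

The DP *each book* is contained in the adjunct clause *while the archivist rejected each book*.
Scope out of an adjunct clause is unavailable: QR respects the adjunct-island constraint.
So *each book* cannot raise to a position above *a few reviewers*.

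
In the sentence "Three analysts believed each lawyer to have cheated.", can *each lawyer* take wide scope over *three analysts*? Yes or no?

Yes

The ECM infinitive is scope-transparent — *each lawyer* is free to raise above *three analysts*.
Nothing blocks QR of the lower DP to a position above the higher one, so inverse scope is available.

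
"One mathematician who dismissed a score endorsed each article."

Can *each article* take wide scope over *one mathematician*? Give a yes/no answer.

*each article* sits in the matrix clause, not in the relative clause on *one mathematician*.
QR within a single clause is free, so the lower quantifier may take scope over the higher one.

Yes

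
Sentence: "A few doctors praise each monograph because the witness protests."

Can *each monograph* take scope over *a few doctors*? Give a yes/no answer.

Although there is an adjunct clause, *each monograph* is in the main clause, not inside the adjunct.
Ordinary QR to a clause-peripheral position gives the wide-scope LF for the lower DP.

Yes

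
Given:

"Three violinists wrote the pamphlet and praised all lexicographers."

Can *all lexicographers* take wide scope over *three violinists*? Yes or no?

Structurally, *all lexicographers* is inside one conjunct of the coordinate structure (*praised all lexicographers*).
QR out of a conjunct would have to apply non-ATB, which the CSC forbids.
So *all lexicographers* cannot raise high enough to outscope *three violinists*; only the surface ordering *three violinists* > *all lexicographers* is available.

No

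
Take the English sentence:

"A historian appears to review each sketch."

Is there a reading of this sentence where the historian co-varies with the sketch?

Yes

This is the *each sketch* > *a historian* reading.
Raising constructions are monoclausal for scope purposes; *each sketch* is not separated from *a historian* by any island.
No island intervenes, so both surface and inverse scope are derivable.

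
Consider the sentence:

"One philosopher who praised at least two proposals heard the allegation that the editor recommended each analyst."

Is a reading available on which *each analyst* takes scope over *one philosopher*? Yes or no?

*each analyst* sits inside the complex NP *the allegation that the editor recommended each analyst*.
Since the clause is the complement of a nominal head, the CNPC blocks scope extraction.
*each analyst* is confined to the island and cannot take scope over *one philosopher*.

No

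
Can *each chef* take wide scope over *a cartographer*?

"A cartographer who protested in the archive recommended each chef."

Although the sentence contains a relative clause (*who protested in the archive*), *each chef* is outside it, in the matrix VP.
With no island boundary between them, the object can take inverse scope over the subject via ordinary QR within the clause.

Yes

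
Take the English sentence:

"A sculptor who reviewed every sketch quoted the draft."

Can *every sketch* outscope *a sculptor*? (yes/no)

No

*every sketch* sits inside the relative clause *who reviewed every sketch*.
QR out of a relative clause is ruled out by the relative-clause island constraint.
The inverse ordering *every sketch* > *a sculptor* is therefore underivable.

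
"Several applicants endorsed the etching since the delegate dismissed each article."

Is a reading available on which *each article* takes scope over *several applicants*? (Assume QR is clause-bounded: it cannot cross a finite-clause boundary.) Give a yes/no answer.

No

The target quantifier *each article* is part of the adjunct clause *since the delegate dismissed each article*.
Scope out of an adjunct clause is unavailable: QR respects the adjunct-island constraint.
*each article* is confined to the island and cannot take scope over *several applicants*.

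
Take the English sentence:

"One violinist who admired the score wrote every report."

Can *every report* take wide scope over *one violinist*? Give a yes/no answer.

Yes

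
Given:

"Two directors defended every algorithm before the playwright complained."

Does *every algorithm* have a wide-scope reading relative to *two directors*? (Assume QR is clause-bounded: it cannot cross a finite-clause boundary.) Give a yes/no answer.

The adjunct island is irrelevant here — *every algorithm* and *two directors* are both in the matrix clause.
Since no island is crossed, the inverse ordering is licensed alongside surface scope.

Yes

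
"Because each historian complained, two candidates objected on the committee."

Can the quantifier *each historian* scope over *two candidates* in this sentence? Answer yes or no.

No

*each historian* sits inside the adjunct clause *because each historian complained*.
The adjunct-island constraint bars QR out of an adverbial clause.
*each historian* > *two candidates* would require crossing that boundary, which is illicit.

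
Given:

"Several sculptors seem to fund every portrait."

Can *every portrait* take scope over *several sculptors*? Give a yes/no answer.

Yes

Infinitival complements of raising predicates do not block QR; *every portrait* and *several sculptors* are effectively clausemates.
Ordinary QR to a clause-peripheral position gives the wide-scope LF for the lower DP.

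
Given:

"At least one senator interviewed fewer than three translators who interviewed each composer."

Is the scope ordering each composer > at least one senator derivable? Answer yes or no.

*each composer* occurs within the relative clause *who interviewed each composer* modifying *fewer than three translators*.
Relative clauses block scope extraction: QR cannot target a position outside the modified NP.
So *each composer* cannot raise to a position above *at least one senator*.

No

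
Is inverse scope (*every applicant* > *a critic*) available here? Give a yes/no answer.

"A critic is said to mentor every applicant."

Yes

*every applicant* is the object of the infinitival complement of a raising predicate; raising infinitives are transparent for QR, so the two DPs are in effect clausemates.
No island intervenes, so both surface and inverse scope are derivable.
So *every applicant* > *a critic* is among the available readings.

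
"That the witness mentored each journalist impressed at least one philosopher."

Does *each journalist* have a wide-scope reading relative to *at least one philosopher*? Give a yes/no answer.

No

The target quantifier *each journalist* is part of the sentential subject *that the witness mentored each journalist*.
Clausal subjects are scope islands; QR from inside the subject into the matrix is barred.
*each journalist* > *at least one philosopher* would require crossing that boundary, which is illicit.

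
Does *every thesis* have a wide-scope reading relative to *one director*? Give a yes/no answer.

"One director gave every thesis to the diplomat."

*one director* and *every thesis* are co-arguments of the matrix verb, with nothing but a clause-internal boundary between them.
With no island boundary between them, the object can take inverse scope over the subject via ordinary QR within the clause.
The sentence is scopally ambiguous between *one director* > *every thesis* and *every thesis* > *one director*.

Yes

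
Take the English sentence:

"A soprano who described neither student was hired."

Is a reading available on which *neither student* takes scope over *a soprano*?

No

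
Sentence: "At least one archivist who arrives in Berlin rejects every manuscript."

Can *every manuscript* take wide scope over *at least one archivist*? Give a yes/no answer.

The relative clause *who arrives in Berlin* modifies *at least one archivist*, but *every manuscript* is not inside that relative clause — it is an argument of the matrix verb.
QR within a single clause is free, so the lower quantifier may take scope over the higher one.
Both orderings are possible: *at least one archivist* > *every manuscript* and *every manuscript* > *at least one archivist*.

Yes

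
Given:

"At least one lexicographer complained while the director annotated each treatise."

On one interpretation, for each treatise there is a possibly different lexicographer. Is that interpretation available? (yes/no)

The described interpretation is the *each treatise* > *at least one lexicographer* scoping.
The target quantifier *each treatise* is part of the adjunct clause *while the director annotated each treatise*.
Since the clause is an adjunct (not a complement), the Adjunct Condition blocks QR across its edge.
So the wide-scope reading for *each treatise* is blocked.
(Only the surface reading survives: one fixed lexicographer with respect to all the relevant treatises.)

No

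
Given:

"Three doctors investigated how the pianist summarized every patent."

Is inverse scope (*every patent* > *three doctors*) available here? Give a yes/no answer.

*every patent* sits inside the embedded question *how the pianist summarized every patent*.
Embedded wh-clauses are opaque for QR, so the quantifier stays inside the question.
There is no licit LF on which *every patent* c-commands *three doctors*.

No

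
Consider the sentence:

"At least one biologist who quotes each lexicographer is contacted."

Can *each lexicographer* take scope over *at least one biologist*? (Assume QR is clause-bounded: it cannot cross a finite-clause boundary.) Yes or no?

No

The DP *each lexicographer* is contained in the relative clause *who quotes each lexicographer*.
A relative clause is a scope island — quantifier raising cannot cross its boundary.
*each lexicographer* > *at least one biologist* would require crossing that boundary, which is illicit.
(Only the surface reading survives: one fixed biologist with respect to all the relevant lexicographers.)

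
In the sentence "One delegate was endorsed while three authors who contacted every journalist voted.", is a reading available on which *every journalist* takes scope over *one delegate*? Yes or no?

No

Structurally, *every journalist* is inside the relative clause *who contacted every journalist*, which is itself inside the adjunct *while three authors who contacted every journalist voted*.
The quantifier would have to escape first the RC and then the adjunct — two independent island violations.
Hence only narrow scope for *every journalist* (under *one delegate*) survives.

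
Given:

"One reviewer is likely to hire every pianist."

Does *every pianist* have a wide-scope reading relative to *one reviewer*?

Yes

The matrix predicate is a raising verb, whose infinitival complement is not a scope island — *every pianist* can QR into the matrix clause.
Since no island is crossed, the inverse ordering is licensed alongside surface scope.
So *every pianist* > *one reviewer* is among the available readings.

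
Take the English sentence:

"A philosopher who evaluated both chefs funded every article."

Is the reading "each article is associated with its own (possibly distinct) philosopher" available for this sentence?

Yes

The paraphrase describes the scope ordering *every article* > *a philosopher*.
The relative clause *who evaluated both chefs* modifies *a philosopher*, but *every article* is not inside that relative clause — it is an argument of the matrix verb.
With no island boundary between them, the object can take inverse scope over the subject via ordinary QR within the clause.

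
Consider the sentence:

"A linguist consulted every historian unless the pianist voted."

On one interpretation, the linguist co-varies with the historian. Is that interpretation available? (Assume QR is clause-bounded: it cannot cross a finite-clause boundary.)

Yes

The described interpretation is the *every historian* > *a linguist* scoping.
The adjunct island is irrelevant here — *every historian* and *a linguist* are both in the matrix clause.
Clause-internal QR can adjoin the lower DP above the subject, yielding the inverse reading.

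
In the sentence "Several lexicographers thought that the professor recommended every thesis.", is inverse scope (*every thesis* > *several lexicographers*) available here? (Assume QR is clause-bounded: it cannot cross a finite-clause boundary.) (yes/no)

*every thesis* is embedded in the finite complement clause *that the professor recommended every thesis*.
Under clause-bounded QR, a quantifier in an embedded finite clause cannot raise into the matrix clause.
So *every thesis* cannot raise high enough to outscope *several lexicographers*; only the surface ordering *several lexicographers* > *every thesis* is available.

No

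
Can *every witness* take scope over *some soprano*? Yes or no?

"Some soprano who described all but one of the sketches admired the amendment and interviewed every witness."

*every witness* occurs within one conjunct of the coordinate structure (*interviewed every witness*).
A quantifier cannot raise out of one conjunct of a coordination across the whole coordinate structure — the CSC applies to QR.
*every witness* > *some soprano* would require crossing that boundary, which is illicit.

No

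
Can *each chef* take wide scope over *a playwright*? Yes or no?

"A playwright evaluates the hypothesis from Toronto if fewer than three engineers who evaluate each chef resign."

No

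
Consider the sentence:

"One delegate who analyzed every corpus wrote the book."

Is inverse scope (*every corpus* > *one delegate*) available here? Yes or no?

Structurally, *every corpus* is inside the relative clause *who analyzed every corpus*.
QR out of a relative clause is ruled out by the relative-clause island constraint.
So the wide-scope reading for *every corpus* is blocked.
(Only the surface reading survives: one fixed delegate with respect to all the relevant corpora.)

No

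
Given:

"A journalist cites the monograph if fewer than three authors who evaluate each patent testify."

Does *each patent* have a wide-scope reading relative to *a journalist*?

*each patent* sits inside the relative clause *who evaluate each patent*, which is itself inside the adjunct *if fewer than three authors who evaluate each patent testify*.
Both the relative clause and the enclosing adjunct are scope islands; QR cannot cross either.
So the wide-scope reading for *each patent* is blocked.

No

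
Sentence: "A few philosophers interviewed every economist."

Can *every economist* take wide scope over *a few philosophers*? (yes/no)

*every economist* is the matrix object and *a few philosophers* the matrix subject; the two are clausemates.
Clause-internal QR can adjoin the lower DP above the subject, yielding the inverse reading.

Yes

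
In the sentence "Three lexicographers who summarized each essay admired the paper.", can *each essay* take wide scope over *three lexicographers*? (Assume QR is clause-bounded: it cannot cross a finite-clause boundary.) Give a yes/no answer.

No

The DP *each essay* is contained in the relative clause *who summarized each essay*.
A relative clause is a scope island — quantifier raising cannot cross its boundary.
There is no licit LF on which *each essay* c-commands *three lexicographers*.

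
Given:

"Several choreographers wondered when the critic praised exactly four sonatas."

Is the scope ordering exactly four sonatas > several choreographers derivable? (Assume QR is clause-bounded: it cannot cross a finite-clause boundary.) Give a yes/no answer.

No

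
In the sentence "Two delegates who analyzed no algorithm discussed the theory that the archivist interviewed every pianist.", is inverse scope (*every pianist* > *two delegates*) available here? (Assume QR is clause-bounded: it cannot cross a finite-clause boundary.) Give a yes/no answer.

No

The target quantifier *every pianist* is part of the complex NP *the theory that the archivist interviewed every pianist*.
Noun-complement clauses are scope islands (the Complex NP Constraint): a quantifier inside one cannot scope into the matrix.
*every pianist* > *two delegates* would require crossing that boundary, which is illicit.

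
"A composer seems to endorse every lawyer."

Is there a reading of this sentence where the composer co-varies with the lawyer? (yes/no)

The paraphrase describes the scope ordering *every lawyer* > *a composer*.
Infinitival complements of raising predicates do not block QR; *every lawyer* and *a composer* are effectively clausemates.
Clause-internal QR can adjoin the lower DP above the subject, yielding the inverse reading.

Yes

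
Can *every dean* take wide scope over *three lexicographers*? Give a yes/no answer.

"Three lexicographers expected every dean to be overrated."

This is an ECM construction: *every dean* is the infinitival subject, Case-marked by the matrix verb, and the infinitive is transparent for QR.
No island intervenes, so both surface and inverse scope are derivable.

Yes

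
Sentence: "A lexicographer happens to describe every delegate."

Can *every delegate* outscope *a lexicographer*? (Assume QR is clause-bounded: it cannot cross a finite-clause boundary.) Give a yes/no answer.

Infinitival complements of raising predicates do not block QR; *every delegate* and *a lexicographer* are effectively clausemates.
Nothing blocks QR of the lower DP to a position above the higher one, so inverse scope is available.
So *every delegate* > *a lexicographer* is among the available readings.

Yes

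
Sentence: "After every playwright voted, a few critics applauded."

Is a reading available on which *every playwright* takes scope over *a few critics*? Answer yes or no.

*every playwright* occurs within the adjunct clause *after every playwright voted*.
Adjuncts are opaque for quantifier raising; a quantifier in an adjunct stays inside it.
*every playwright* > *a few critics* would require crossing that boundary, which is illicit.

No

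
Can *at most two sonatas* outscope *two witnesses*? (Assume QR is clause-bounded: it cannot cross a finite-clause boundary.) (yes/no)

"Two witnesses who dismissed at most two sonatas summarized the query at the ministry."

No

*at most two sonatas* occurs within the relative clause *who dismissed at most two sonatas*.
Relative clauses block scope extraction: QR cannot target a position outside the modified NP.
Hence only narrow scope for *at most two sonatas* (under *two witnesses*) survives.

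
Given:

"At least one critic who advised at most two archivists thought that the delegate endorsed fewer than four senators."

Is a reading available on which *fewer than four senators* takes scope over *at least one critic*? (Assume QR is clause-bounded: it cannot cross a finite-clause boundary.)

No

The DP *fewer than four senators* is contained in the finite complement clause *that the delegate endorsed fewer than four senators*.
Finite CP is the ceiling for QR here, by assumption.
Hence only narrow scope for *fewer than four senators* (under *at least one critic*) survives.
(Only the surface reading survives: one fixed critic with respect to all the relevant senators.)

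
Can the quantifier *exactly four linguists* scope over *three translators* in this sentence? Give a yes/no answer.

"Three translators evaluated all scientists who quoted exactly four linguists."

No

*exactly four linguists* occurs within the relative clause *who quoted exactly four linguists* modifying *all scientists*.
QR out of a relative clause is ruled out by the relative-clause island constraint.
The inverse ordering *exactly four linguists* > *three translators* is therefore underivable.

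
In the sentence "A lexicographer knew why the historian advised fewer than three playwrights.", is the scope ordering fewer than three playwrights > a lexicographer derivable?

*fewer than three playwrights* sits inside the embedded question *why the historian advised fewer than three playwrights*.
Embedded wh-clauses are opaque for QR, so the quantifier stays inside the question.
Hence only narrow scope for *fewer than three playwrights* (under *a lexicographer*) survives.
(Only the surface reading survives: one fixed lexicographer with respect to all the relevant playwrights.)

No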